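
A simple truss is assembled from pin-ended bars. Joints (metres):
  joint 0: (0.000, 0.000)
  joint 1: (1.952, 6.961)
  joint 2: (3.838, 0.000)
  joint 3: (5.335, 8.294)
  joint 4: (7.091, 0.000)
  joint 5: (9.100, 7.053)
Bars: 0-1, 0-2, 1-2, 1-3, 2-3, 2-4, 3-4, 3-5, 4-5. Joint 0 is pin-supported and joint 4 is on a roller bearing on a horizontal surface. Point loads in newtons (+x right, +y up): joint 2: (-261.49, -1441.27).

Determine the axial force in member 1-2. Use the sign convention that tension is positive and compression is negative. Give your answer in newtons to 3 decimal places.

550.555

N=6 nodes, M=9 members, R=3 reactions → 2N=12, M+R=12
member 0 (0-1): L=7.2295, (cx,cy)=(0.2700,0.9629)
member 1 (0-2): L=3.8380, (cx,cy)=(1.0000,0.0000)
member 2 (1-2): L=7.2120, (cx,cy)=(0.2615,-0.9652)
member 3 (1-3): L=3.6361, (cx,cy)=(0.9304,0.3666)
member 4 (2-3): L=8.4280, (cx,cy)=(0.1776,0.9841)
member 5 (2-4): L=3.2530, (cx,cy)=(1.0000,0.0000)
member 6 (3-4): L=8.4779, (cx,cy)=(0.2071,-0.9783)
member 7 (3-5): L=3.9643, (cx,cy)=(0.9497,-0.3130)
member 8 (4-5): L=7.3335, (cx,cy)=(0.2739,0.9617)
solve A·x = −loads:
  F[0-1] = -686.6876 N (compression)
  F[0-2] = -76.0813 N (compression)
  F[1-2] = +550.5553 N (tension)
  F[1-3] = -354.0319 N (compression)
  F[2-3] = +924.5754 N (tension)
  F[2-4] = +165.1594 N (tension)
  F[3-4] = -797.3787 N (compression)
  F[3-5] = -0.0000 N (compression)
  F[4-5] = +0.0000 N (tension)
  Rx@0 = +261.4900 N
  Ry@0 = +661.1834 N
  Ry@4 = +780.0866 N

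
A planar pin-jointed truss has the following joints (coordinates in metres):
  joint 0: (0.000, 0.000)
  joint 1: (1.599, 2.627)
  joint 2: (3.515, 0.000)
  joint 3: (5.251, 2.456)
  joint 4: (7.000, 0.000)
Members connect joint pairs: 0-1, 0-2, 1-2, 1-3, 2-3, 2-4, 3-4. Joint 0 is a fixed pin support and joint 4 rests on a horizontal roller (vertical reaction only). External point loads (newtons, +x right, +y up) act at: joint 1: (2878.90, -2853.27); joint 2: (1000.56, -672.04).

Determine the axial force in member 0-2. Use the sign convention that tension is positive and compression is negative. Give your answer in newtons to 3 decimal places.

N=5 nodes, M=7 members, R=3 reactions → 2N=10, M+R=10
member 0 (0-1): L=3.0754, (cx,cy)=(0.5199,0.8542)
member 1 (0-2): L=3.5150, (cx,cy)=(1.0000,0.0000)
member 2 (1-2): L=3.2515, (cx,cy)=(0.5893,-0.8079)
member 3 (1-3): L=3.6560, (cx,cy)=(0.9989,-0.0468)
member 4 (2-3): L=3.0076, (cx,cy)=(0.5772,0.8166)
member 5 (2-4): L=3.4850, (cx,cy)=(1.0000,0.0000)
member 6 (3-4): L=3.0151, (cx,cy)=(0.5801,-0.8146)
solve A·x = −loads:
  F[0-1] = -1704.1246 N (compression)
  F[0-2] = +4765.4968 N (tension)
  F[1-2] = -1565.0890 N (compression)
  F[1-3] = -2845.7939 N (compression)
  F[2-3] = +2371.4621 N (tension)
  F[2-4] = +1473.8590 N (tension)
  F[3-4] = -2540.7999 N (compression)
  Rx@0 = -3879.4600 N
  Ry@0 = +1455.6715 N
  Ry@4 = +2069.6385 N

4765.497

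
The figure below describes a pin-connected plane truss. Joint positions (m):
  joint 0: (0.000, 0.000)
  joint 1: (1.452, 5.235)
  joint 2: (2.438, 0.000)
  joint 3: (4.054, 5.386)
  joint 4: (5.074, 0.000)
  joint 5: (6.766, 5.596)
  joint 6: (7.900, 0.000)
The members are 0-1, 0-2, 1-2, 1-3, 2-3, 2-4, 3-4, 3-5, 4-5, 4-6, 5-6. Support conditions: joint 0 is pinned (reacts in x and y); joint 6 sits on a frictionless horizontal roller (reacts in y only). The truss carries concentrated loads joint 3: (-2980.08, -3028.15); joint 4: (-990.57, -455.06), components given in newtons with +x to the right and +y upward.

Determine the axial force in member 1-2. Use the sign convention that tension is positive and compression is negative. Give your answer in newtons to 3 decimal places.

N=7 nodes, M=11 members, R=3 reactions → 2N=14, M+R=14
member 0 (0-1): L=5.4326, (cx,cy)=(0.2673,0.9636)
member 1 (0-2): L=2.4380, (cx,cy)=(1.0000,0.0000)
member 2 (1-2): L=5.3270, (cx,cy)=(0.1851,-0.9827)
member 3 (1-3): L=2.6064, (cx,cy)=(0.9983,0.0579)
member 4 (2-3): L=5.6232, (cx,cy)=(0.2874,0.9578)
member 5 (2-4): L=2.6360, (cx,cy)=(1.0000,0.0000)
member 6 (3-4): L=5.4817, (cx,cy)=(0.1861,-0.9825)
member 7 (3-5): L=2.7201, (cx,cy)=(0.9970,0.0772)
member 8 (4-5): L=5.8462, (cx,cy)=(0.2894,0.9572)
member 9 (4-6): L=2.8260, (cx,cy)=(1.0000,0.0000)
member 10 (5-6): L=5.7097, (cx,cy)=(0.1986,-0.9801)
solve A·x = −loads:
  F[0-1] = -3807.2357 N (compression)
  F[0-2] = -2953.0765 N (compression)
  F[1-2] = +3633.4330 N (tension)
  F[1-3] = -1692.9408 N (compression)
  F[2-3] = -3727.9070 N (compression)
  F[2-4] = -1209.2249 N (compression)
  F[3-4] = +659.5276 N (tension)
  F[3-5] = +96.2221 N (tension)
  F[4-5] = -201.5766 N (compression)
  F[4-6] = -37.5949 N (compression)
  F[5-6] = +189.2919 N (tension)
  Rx@0 = +3970.6500 N
  Ry@0 = +3668.7311 N
  Ry@6 = -185.5211 N

3633.433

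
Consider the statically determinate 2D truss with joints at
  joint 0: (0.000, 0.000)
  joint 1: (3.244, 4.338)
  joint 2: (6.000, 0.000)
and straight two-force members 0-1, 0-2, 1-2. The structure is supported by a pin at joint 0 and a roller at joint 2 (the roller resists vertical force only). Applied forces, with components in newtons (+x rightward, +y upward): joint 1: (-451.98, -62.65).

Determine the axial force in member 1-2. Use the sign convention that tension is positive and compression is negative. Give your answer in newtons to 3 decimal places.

N=3 nodes, M=3 members, R=3 reactions → 2N=6, M+R=6
member 0 (0-1): L=5.4168, (cx,cy)=(0.5989,0.8008)
member 1 (0-2): L=6.0000, (cx,cy)=(1.0000,0.0000)
member 2 (1-2): L=5.1394, (cx,cy)=(0.5362,-0.8441)
solve A·x = −loads:
  F[0-1] = -443.9817 N (compression)
  F[0-2] = -186.0896 N (compression)
  F[1-2] = +347.0229 N (tension)
  Rx@0 = +451.9800 N
  Ry@0 = +355.5588 N
  Ry@2 = -292.9088 N

347.023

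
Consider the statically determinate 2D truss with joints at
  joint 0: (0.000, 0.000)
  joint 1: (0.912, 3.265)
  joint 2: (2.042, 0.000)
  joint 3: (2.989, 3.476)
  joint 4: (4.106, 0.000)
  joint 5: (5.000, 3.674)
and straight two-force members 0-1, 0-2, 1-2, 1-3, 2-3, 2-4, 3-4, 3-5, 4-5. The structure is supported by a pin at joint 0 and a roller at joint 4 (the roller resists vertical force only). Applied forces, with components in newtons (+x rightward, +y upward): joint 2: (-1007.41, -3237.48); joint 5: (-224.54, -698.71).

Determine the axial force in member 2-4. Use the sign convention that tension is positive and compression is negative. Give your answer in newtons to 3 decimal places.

N=6 nodes, M=9 members, R=3 reactions → 2N=12, M+R=12
member 0 (0-1): L=3.3900, (cx,cy)=(0.2690,0.9631)
member 1 (0-2): L=2.0420, (cx,cy)=(1.0000,0.0000)
member 2 (1-2): L=3.4550, (cx,cy)=(0.3271,-0.9450)
member 3 (1-3): L=2.0877, (cx,cy)=(0.9949,0.1011)
member 4 (2-3): L=3.6027, (cx,cy)=(0.2629,0.9648)
member 5 (2-4): L=2.0640, (cx,cy)=(1.0000,0.0000)
member 6 (3-4): L=3.6511, (cx,cy)=(0.3059,-0.9521)
member 7 (3-5): L=2.0207, (cx,cy)=(0.9952,0.0980)
member 8 (4-5): L=3.7812, (cx,cy)=(0.2364,0.9716)
solve A·x = −loads:
  F[0-1] = -1740.3618 N (compression)
  F[0-2] = -763.7438 N (compression)
  F[1-2] = +1664.8803 N (tension)
  F[1-3] = -1017.9358 N (compression)
  F[2-3] = +1724.8172 N (tension)
  F[2-4] = +334.7996 N (tension)
  F[3-4] = -1645.6898 N (compression)
  F[3-5] = -56.1302 N (compression)
  F[4-5] = -713.4375 N (compression)
  Rx@0 = +1231.9500 N
  Ry@0 = +1676.1987 N
  Ry@4 = +2259.9913 N

334.800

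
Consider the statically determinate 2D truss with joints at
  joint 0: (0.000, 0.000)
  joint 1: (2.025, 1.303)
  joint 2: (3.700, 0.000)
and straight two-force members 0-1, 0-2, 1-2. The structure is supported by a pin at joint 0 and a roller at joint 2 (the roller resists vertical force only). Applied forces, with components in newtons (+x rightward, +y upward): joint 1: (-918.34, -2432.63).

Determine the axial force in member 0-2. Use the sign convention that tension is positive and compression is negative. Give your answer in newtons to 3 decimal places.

1295.737

N=3 nodes, M=3 members, R=3 reactions → 2N=6, M+R=6
member 0 (0-1): L=2.4080, (cx,cy)=(0.8409,0.5411)
member 1 (0-2): L=3.7000, (cx,cy)=(1.0000,0.0000)
member 2 (1-2): L=2.1221, (cx,cy)=(0.7893,-0.6140)
solve A·x = −loads:
  F[0-1] = -2632.8312 N (compression)
  F[0-2] = +1295.7368 N (tension)
  F[1-2] = -1641.6248 N (compression)
  Rx@0 = +918.3400 N
  Ry@0 = +1424.6628 N
  Ry@2 = +1007.9672 N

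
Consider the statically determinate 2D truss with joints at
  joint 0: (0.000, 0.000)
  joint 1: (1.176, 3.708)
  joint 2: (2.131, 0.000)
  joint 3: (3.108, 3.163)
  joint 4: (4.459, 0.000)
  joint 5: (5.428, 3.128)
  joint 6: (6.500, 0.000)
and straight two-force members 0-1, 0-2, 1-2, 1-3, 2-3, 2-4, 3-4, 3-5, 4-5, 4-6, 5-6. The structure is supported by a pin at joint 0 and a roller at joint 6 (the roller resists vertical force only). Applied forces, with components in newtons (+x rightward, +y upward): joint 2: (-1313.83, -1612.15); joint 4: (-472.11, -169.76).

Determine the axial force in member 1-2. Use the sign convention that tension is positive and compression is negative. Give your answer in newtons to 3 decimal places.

1379.261

N=7 nodes, M=11 members, R=3 reactions → 2N=14, M+R=14
member 0 (0-1): L=3.8900, (cx,cy)=(0.3023,0.9532)
member 1 (0-2): L=2.1310, (cx,cy)=(1.0000,0.0000)
member 2 (1-2): L=3.8290, (cx,cy)=(0.2494,-0.9684)
member 3 (1-3): L=2.0074, (cx,cy)=(0.9624,-0.2715)
member 4 (2-3): L=3.3105, (cx,cy)=(0.2951,0.9555)
member 5 (2-4): L=2.3280, (cx,cy)=(1.0000,0.0000)
member 6 (3-4): L=3.4394, (cx,cy)=(0.3928,-0.9196)
member 7 (3-5): L=2.3203, (cx,cy)=(0.9999,-0.0151)
member 8 (4-5): L=3.2747, (cx,cy)=(0.2959,0.9552)
member 9 (4-6): L=2.0410, (cx,cy)=(1.0000,0.0000)
member 10 (5-6): L=3.3066, (cx,cy)=(0.3242,-0.9460)
solve A·x = −loads:
  F[0-1] = -1192.7264 N (compression)
  F[0-2] = -1425.3642 N (compression)
  F[1-2] = +1379.2614 N (tension)
  F[1-3] = -732.0771 N (compression)
  F[2-3] = +289.3656 N (tension)
  F[2-4] = +147.0708 N (tension)
  F[3-4] = -509.8955 N (compression)
  F[3-5] = -418.9435 N (compression)
  F[4-5] = +668.6163 N (tension)
  F[4-6] = +221.0460 N (tension)
  F[5-6] = -681.8187 N (compression)
  Rx@0 = +1785.9400 N
  Ry@0 = +1136.9175 N
  Ry@6 = +644.9925 N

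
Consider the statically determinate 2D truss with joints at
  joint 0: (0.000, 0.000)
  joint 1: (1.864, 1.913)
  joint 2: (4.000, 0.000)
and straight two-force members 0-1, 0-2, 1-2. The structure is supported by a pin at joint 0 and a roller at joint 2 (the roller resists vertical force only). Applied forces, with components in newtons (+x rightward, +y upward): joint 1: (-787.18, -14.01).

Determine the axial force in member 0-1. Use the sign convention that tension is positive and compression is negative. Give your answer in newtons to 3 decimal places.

-536.079

N=3 nodes, M=3 members, R=3 reactions → 2N=6, M+R=6
member 0 (0-1): L=2.6710, (cx,cy)=(0.6979,0.7162)
member 1 (0-2): L=4.0000, (cx,cy)=(1.0000,0.0000)
member 2 (1-2): L=2.8674, (cx,cy)=(0.7449,-0.6672)
solve A·x = −loads:
  F[0-1] = -536.0786 N (compression)
  F[0-2] = -413.0644 N (compression)
  F[1-2] = +554.5069 N (tension)
  Rx@0 = +787.1800 N
  Ry@0 = +383.9502 N
  Ry@2 = -369.9402 N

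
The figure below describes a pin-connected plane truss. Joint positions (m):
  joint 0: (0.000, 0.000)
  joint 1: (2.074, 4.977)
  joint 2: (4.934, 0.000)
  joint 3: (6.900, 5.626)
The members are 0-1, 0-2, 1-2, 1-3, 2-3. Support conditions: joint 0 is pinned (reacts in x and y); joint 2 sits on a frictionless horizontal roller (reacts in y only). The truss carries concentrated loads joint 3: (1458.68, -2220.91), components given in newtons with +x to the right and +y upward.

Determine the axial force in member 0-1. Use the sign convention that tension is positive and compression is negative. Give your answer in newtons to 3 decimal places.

2760.604

N=4 nodes, M=5 members, R=3 reactions → 2N=8, M+R=8
member 0 (0-1): L=5.3918, (cx,cy)=(0.3847,0.9231)
member 1 (0-2): L=4.9340, (cx,cy)=(1.0000,0.0000)
member 2 (1-2): L=5.7402, (cx,cy)=(0.4982,-0.8670)
member 3 (1-3): L=4.8694, (cx,cy)=(0.9911,0.1333)
member 4 (2-3): L=5.9596, (cx,cy)=(0.3299,0.9440)
solve A·x = −loads:
  F[0-1] = +2760.6045 N (tension)
  F[0-2] = +396.8000 N (tension)
  F[1-2] = -2575.2598 N (compression)
  F[1-3] = +2366.0834 N (tension)
  F[2-3] = -2686.6600 N (compression)
  Rx@0 = -1458.6800 N
  Ry@0 = -2548.2049 N
  Ry@2 = +4769.1149 N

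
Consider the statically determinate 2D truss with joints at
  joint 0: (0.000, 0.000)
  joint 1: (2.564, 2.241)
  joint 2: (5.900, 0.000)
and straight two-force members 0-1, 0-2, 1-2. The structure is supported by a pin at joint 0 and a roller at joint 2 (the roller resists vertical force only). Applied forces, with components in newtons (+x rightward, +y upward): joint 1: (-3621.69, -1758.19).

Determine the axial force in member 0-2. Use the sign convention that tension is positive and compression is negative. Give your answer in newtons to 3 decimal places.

N=3 nodes, M=3 members, R=3 reactions → 2N=6, M+R=6
member 0 (0-1): L=3.4053, (cx,cy)=(0.7529,0.6581)
member 1 (0-2): L=5.9000, (cx,cy)=(1.0000,0.0000)
member 2 (1-2): L=4.0188, (cx,cy)=(0.8301,-0.5576)
solve A·x = −loads:
  F[0-1] = -3600.9594 N (compression)
  F[0-2] = -910.3822 N (compression)
  F[1-2] = +1096.7234 N (tension)
  Rx@0 = +3621.6900 N
  Ry@0 = +2369.7507 N
  Ry@2 = -611.5607 N

-910.382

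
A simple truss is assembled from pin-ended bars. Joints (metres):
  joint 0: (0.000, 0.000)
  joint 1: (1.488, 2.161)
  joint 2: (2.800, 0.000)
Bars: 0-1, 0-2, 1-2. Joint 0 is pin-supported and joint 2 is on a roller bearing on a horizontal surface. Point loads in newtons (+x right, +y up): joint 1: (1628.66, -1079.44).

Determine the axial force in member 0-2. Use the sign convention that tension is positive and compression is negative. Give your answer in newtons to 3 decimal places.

1111.419

N=3 nodes, M=3 members, R=3 reactions → 2N=6, M+R=6
member 0 (0-1): L=2.6238, (cx,cy)=(0.5671,0.8236)
member 1 (0-2): L=2.8000, (cx,cy)=(1.0000,0.0000)
member 2 (1-2): L=2.5281, (cx,cy)=(0.5190,-0.8548)
solve A·x = −loads:
  F[0-1] = +912.0376 N (tension)
  F[0-2] = +1111.4187 N (tension)
  F[1-2] = -2141.5946 N (compression)
  Rx@0 = -1628.6600 N
  Ry@0 = -751.1818 N
  Ry@2 = +1830.6218 N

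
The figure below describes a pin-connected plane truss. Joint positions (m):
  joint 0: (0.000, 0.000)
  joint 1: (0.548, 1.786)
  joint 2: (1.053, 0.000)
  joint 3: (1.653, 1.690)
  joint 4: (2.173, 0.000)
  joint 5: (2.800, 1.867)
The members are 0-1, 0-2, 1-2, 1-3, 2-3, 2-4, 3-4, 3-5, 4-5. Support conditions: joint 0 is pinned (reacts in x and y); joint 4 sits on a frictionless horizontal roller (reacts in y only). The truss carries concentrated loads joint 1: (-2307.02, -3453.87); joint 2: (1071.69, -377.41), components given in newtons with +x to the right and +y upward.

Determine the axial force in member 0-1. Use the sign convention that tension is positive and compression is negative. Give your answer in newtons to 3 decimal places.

-4888.575

N=6 nodes, M=9 members, R=3 reactions → 2N=12, M+R=12
member 0 (0-1): L=1.8682, (cx,cy)=(0.2933,0.9560)
member 1 (0-2): L=1.0530, (cx,cy)=(1.0000,0.0000)
member 2 (1-2): L=1.8560, (cx,cy)=(0.2721,-0.9623)
member 3 (1-3): L=1.1092, (cx,cy)=(0.9962,-0.0866)
member 4 (2-3): L=1.7933, (cx,cy)=(0.3346,0.9424)
member 5 (2-4): L=1.1200, (cx,cy)=(1.0000,0.0000)
member 6 (3-4): L=1.7682, (cx,cy)=(0.2941,-0.9558)
member 7 (3-5): L=1.1606, (cx,cy)=(0.9883,0.1525)
member 8 (4-5): L=1.9695, (cx,cy)=(0.3184,0.9480)
solve A·x = −loads:
  F[0-1] = -4888.5752 N (compression)
  F[0-2] = +198.6527 N (tension)
  F[1-2] = +1218.5898 N (tension)
  F[1-3] = +543.5143 N (tension)
  F[2-3] = -843.8349 N (compression)
  F[2-4] = -259.1531 N (compression)
  F[3-4] = +881.2159 N (tension)
  F[3-5] = -0.0000 N (tension)
  F[4-5] = -0.0000 N (tension)
  Rx@0 = +1235.3300 N
  Ry@0 = +4673.5277 N
  Ry@4 = -842.2477 N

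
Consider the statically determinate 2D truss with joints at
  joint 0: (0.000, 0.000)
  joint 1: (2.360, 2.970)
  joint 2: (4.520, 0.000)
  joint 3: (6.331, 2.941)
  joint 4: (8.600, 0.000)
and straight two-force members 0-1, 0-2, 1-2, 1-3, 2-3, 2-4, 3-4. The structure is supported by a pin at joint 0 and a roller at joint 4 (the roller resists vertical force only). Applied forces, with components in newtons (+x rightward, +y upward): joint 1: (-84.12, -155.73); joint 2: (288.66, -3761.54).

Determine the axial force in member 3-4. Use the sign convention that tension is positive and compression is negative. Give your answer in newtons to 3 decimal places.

-2514.270

N=5 nodes, M=7 members, R=3 reactions → 2N=10, M+R=10
member 0 (0-1): L=3.7935, (cx,cy)=(0.6221,0.7829)
member 1 (0-2): L=4.5200, (cx,cy)=(1.0000,0.0000)
member 2 (1-2): L=3.6724, (cx,cy)=(0.5882,-0.8087)
member 3 (1-3): L=3.9711, (cx,cy)=(1.0000,-0.0073)
member 4 (2-3): L=3.4539, (cx,cy)=(0.5243,0.8515)
member 5 (2-4): L=4.0800, (cx,cy)=(1.0000,0.0000)
member 6 (3-4): L=3.7145, (cx,cy)=(0.6108,-0.7918)
solve A·x = −loads:
  F[0-1] = -2460.7688 N (compression)
  F[0-2] = +1735.4331 N (tension)
  F[1-2] = +2214.4899 N (tension)
  F[1-3] = -2749.3467 N (compression)
  F[2-3] = +2314.2465 N (tension)
  F[2-4] = +1535.8221 N (tension)
  F[3-4] = -2514.2705 N (compression)
  Rx@0 = -204.5400 N
  Ry@0 = +1926.5901 N
  Ry@4 = +1990.6799 N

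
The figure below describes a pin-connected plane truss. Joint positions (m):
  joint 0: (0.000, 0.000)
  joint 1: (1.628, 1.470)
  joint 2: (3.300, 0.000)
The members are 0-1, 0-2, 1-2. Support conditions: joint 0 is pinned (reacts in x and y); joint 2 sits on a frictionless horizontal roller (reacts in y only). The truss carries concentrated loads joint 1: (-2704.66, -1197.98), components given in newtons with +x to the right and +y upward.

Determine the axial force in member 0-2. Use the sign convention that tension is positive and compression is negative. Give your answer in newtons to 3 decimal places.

-698.145

N=3 nodes, M=3 members, R=3 reactions → 2N=6, M+R=6
member 0 (0-1): L=2.1935, (cx,cy)=(0.7422,0.6702)
member 1 (0-2): L=3.3000, (cx,cy)=(1.0000,0.0000)
member 2 (1-2): L=2.2263, (cx,cy)=(0.7510,-0.6603)
solve A·x = −loads:
  F[0-1] = -2703.4512 N (compression)
  F[0-2] = -698.1449 N (compression)
  F[1-2] = +929.6000 N (tension)
  Rx@0 = +2704.6600 N
  Ry@0 = +1811.7796 N
  Ry@2 = -613.7996 N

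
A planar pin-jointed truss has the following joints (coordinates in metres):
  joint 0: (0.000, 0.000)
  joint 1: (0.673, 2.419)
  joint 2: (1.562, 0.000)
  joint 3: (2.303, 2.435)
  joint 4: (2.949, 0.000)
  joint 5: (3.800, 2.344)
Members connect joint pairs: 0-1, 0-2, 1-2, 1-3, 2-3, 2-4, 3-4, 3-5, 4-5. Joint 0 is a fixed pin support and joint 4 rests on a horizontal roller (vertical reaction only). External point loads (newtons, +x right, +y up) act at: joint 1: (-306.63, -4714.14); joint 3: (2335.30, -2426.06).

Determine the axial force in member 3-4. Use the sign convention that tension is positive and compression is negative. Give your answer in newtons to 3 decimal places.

N=6 nodes, M=9 members, R=3 reactions → 2N=12, M+R=12
member 0 (0-1): L=2.5109, (cx,cy)=(0.2680,0.9634)
member 1 (0-2): L=1.5620, (cx,cy)=(1.0000,0.0000)
member 2 (1-2): L=2.5772, (cx,cy)=(0.3450,-0.9386)
member 3 (1-3): L=1.6301, (cx,cy)=(1.0000,0.0098)
member 4 (2-3): L=2.5453, (cx,cy)=(0.2911,0.9567)
member 5 (2-4): L=1.3870, (cx,cy)=(1.0000,0.0000)
member 6 (3-4): L=2.5192, (cx,cy)=(0.2564,-0.9666)
member 7 (3-5): L=1.4998, (cx,cy)=(0.9982,-0.0607)
member 8 (4-5): L=2.4937, (cx,cy)=(0.3413,0.9400)
solve A·x = −loads:
  F[0-1] = -2587.7000 N (compression)
  F[0-2] = +2722.2619 N (tension)
  F[1-2] = -2361.8972 N (compression)
  F[1-3] = +427.7952 N (tension)
  F[2-3] = +2317.3042 N (tension)
  F[2-4] = +1232.8878 N (tension)
  F[3-4] = -4807.9460 N (compression)
  F[3-5] = +0.0000 N (tension)
  F[4-5] = -0.0000 N (compression)
  Rx@0 = -2028.6700 N
  Ry@0 = +2493.0145 N
  Ry@4 = +4647.1855 N

-4807.946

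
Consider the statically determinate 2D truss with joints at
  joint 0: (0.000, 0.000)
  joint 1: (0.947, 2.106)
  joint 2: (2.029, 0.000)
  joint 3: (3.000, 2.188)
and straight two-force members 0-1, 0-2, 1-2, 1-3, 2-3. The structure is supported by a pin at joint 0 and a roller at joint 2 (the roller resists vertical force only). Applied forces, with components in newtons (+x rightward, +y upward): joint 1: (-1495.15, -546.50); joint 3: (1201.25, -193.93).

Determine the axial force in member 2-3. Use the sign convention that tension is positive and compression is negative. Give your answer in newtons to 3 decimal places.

-269.437

N=4 nodes, M=5 members, R=3 reactions → 2N=8, M+R=8
member 0 (0-1): L=2.3091, (cx,cy)=(0.4101,0.9120)
member 1 (0-2): L=2.0290, (cx,cy)=(1.0000,0.0000)
member 2 (1-2): L=2.3677, (cx,cy)=(0.4570,-0.8895)
member 3 (1-3): L=2.0546, (cx,cy)=(0.9992,0.0399)
member 4 (2-3): L=2.3938, (cx,cy)=(0.4056,0.9140)
solve A·x = −loads:
  F[0-1] = -499.0265 N (compression)
  F[0-2] = -89.2430 N (compression)
  F[1-2] = -43.8746 N (compression)
  F[1-3] = +1311.5880 N (tension)
  F[2-3] = -269.4372 N (compression)
  Rx@0 = +293.9000 N
  Ry@0 = +455.1296 N
  Ry@2 = +285.3004 N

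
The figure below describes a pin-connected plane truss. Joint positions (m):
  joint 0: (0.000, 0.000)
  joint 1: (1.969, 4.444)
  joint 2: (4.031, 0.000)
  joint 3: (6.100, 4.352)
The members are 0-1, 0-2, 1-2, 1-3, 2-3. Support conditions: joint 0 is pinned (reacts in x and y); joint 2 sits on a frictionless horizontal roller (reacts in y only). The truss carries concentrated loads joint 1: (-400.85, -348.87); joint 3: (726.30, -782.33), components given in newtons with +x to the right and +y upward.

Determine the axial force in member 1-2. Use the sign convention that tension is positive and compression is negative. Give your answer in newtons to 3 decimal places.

-1034.472

N=4 nodes, M=5 members, R=3 reactions → 2N=8, M+R=8
member 0 (0-1): L=4.8607, (cx,cy)=(0.4051,0.9143)
member 1 (0-2): L=4.0310, (cx,cy)=(1.0000,0.0000)
member 2 (1-2): L=4.8991, (cx,cy)=(0.4209,-0.9071)
member 3 (1-3): L=4.1320, (cx,cy)=(0.9998,-0.0223)
member 4 (2-3): L=4.8188, (cx,cy)=(0.4294,0.9031)
solve A·x = −loads:
  F[0-1] = +618.3096 N (tension)
  F[0-2] = +74.9800 N (tension)
  F[1-2] = -1034.4716 N (compression)
  F[1-3] = +1086.9938 N (tension)
  F[2-3] = -839.4425 N (compression)
  Rx@0 = -325.4500 N
  Ry@0 = -565.3066 N
  Ry@2 = +1696.5066 N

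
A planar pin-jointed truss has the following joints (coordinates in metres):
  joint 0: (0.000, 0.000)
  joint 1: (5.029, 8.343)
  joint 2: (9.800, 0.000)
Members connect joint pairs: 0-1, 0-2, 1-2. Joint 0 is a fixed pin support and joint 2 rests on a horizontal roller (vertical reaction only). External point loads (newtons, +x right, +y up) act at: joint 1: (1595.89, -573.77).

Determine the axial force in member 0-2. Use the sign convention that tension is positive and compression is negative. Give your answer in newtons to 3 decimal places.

N=3 nodes, M=3 members, R=3 reactions → 2N=6, M+R=6
member 0 (0-1): L=9.7415, (cx,cy)=(0.5162,0.8564)
member 1 (0-2): L=9.8000, (cx,cy)=(1.0000,0.0000)
member 2 (1-2): L=9.6108, (cx,cy)=(0.4964,-0.8681)
solve A·x = −loads:
  F[0-1] = +1260.2058 N (tension)
  F[0-2] = +945.3140 N (tension)
  F[1-2] = -1904.2662 N (compression)
  Rx@0 = -1595.8900 N
  Ry@0 = -1079.2912 N
  Ry@2 = +1653.0612 N

945.314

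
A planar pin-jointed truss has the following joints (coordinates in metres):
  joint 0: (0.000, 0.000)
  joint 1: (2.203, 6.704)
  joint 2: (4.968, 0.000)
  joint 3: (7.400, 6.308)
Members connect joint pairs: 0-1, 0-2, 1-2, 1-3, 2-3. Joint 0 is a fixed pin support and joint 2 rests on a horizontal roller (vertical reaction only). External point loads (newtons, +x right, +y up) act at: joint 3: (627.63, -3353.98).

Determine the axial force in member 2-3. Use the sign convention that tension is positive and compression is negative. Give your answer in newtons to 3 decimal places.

-3442.240

N=4 nodes, M=5 members, R=3 reactions → 2N=8, M+R=8
member 0 (0-1): L=7.0567, (cx,cy)=(0.3122,0.9500)
member 1 (0-2): L=4.9680, (cx,cy)=(1.0000,0.0000)
member 2 (1-2): L=7.2518, (cx,cy)=(0.3813,-0.9245)
member 3 (1-3): L=5.2121, (cx,cy)=(0.9971,-0.0760)
member 4 (2-3): L=6.7606, (cx,cy)=(0.3597,0.9331)
solve A·x = −loads:
  F[0-1] = +2567.1036 N (tension)
  F[0-2] = -173.7843 N (compression)
  F[1-2] = -2791.8853 N (compression)
  F[1-3] = +1871.3239 N (tension)
  F[2-3] = -3442.2402 N (compression)
  Rx@0 = -627.6300 N
  Ry@0 = -2438.8022 N
  Ry@2 = +5792.7822 N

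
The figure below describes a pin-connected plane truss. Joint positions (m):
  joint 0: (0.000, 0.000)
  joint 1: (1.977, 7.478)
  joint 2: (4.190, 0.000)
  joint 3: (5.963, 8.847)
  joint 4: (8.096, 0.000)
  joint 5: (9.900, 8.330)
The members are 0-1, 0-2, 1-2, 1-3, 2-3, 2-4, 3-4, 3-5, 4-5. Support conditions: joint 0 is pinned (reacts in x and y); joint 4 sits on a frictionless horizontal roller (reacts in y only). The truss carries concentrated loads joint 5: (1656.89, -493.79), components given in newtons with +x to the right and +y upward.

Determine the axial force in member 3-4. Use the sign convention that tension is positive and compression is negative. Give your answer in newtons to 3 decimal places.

N=6 nodes, M=9 members, R=3 reactions → 2N=12, M+R=12
member 0 (0-1): L=7.7349, (cx,cy)=(0.2556,0.9668)
member 1 (0-2): L=4.1900, (cx,cy)=(1.0000,0.0000)
member 2 (1-2): L=7.7986, (cx,cy)=(0.2838,-0.9589)
member 3 (1-3): L=4.2145, (cx,cy)=(0.9458,0.3248)
member 4 (2-3): L=9.0229, (cx,cy)=(0.1965,0.9805)
member 5 (2-4): L=3.9060, (cx,cy)=(1.0000,0.0000)
member 6 (3-4): L=9.1005, (cx,cy)=(0.2344,-0.9721)
member 7 (3-5): L=3.9708, (cx,cy)=(0.9915,-0.1302)
member 8 (4-5): L=8.5231, (cx,cy)=(0.2117,0.9773)
solve A·x = −loads:
  F[0-1] = +1877.1600 N (tension)
  F[0-2] = +1177.0991 N (tension)
  F[1-2] = -1561.9989 N (compression)
  F[1-3] = +975.9621 N (tension)
  F[2-3] = +1527.5708 N (tension)
  F[2-4] = +433.6839 N (tension)
  F[3-4] = -2098.4810 N (compression)
  F[3-5] = +1729.7782 N (tension)
  F[4-5] = -274.7981 N (compression)
  Rx@0 = -1656.8900 N
  Ry@0 = -1814.8087 N
  Ry@4 = +2308.5987 N

-2098.481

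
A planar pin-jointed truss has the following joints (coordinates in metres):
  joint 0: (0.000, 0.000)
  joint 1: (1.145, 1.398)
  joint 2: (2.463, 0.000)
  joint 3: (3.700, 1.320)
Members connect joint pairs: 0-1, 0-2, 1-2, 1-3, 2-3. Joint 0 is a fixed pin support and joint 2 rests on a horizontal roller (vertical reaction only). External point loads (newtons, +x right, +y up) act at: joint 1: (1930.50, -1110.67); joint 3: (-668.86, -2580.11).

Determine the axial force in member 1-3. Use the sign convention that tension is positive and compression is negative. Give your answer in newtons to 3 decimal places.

1701.162

N=4 nodes, M=5 members, R=3 reactions → 2N=8, M+R=8
member 0 (0-1): L=1.8070, (cx,cy)=(0.6336,0.7736)
member 1 (0-2): L=2.4630, (cx,cy)=(1.0000,0.0000)
member 2 (1-2): L=1.9213, (cx,cy)=(0.6860,-0.7276)
member 3 (1-3): L=2.5562, (cx,cy)=(0.9995,-0.0305)
member 4 (2-3): L=1.8090, (cx,cy)=(0.6838,0.7297)
solve A·x = −loads:
  F[0-1] = +1859.7418 N (tension)
  F[0-2] = +83.2528 N (tension)
  F[1-2] = -3575.1453 N (compression)
  F[1-3] = +1701.1624 N (tension)
  F[2-3] = -3464.8304 N (compression)
  Rx@0 = -1261.6400 N
  Ry@0 = -1438.7644 N
  Ry@2 = +5129.5444 N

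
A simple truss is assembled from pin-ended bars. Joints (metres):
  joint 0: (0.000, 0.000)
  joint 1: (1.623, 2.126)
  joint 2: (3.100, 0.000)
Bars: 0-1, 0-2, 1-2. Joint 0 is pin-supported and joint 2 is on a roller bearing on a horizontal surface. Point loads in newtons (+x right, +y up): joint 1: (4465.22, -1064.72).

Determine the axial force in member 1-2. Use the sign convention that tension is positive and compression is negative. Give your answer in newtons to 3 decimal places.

N=3 nodes, M=3 members, R=3 reactions → 2N=6, M+R=6
member 0 (0-1): L=2.6747, (cx,cy)=(0.6068,0.7949)
member 1 (0-2): L=3.1000, (cx,cy)=(1.0000,0.0000)
member 2 (1-2): L=2.5887, (cx,cy)=(0.5706,-0.8213)
solve A·x = −loads:
  F[0-1] = +3214.4037 N (tension)
  F[0-2] = +2514.7274 N (tension)
  F[1-2] = -4407.5104 N (compression)
  Rx@0 = -4465.2200 N
  Ry@0 = -2554.9891 N
  Ry@2 = +3619.7091 N

-4407.510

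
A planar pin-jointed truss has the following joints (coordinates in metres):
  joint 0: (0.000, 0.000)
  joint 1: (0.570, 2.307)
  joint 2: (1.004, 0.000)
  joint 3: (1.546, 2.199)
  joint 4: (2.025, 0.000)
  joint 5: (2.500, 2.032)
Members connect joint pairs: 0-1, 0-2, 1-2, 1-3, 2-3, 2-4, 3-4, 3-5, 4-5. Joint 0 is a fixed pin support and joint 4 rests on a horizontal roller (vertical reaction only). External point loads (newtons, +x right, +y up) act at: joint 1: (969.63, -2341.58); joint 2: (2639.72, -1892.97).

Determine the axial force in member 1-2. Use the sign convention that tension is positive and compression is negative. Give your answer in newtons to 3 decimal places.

-686.014

N=6 nodes, M=9 members, R=3 reactions → 2N=12, M+R=12
member 0 (0-1): L=2.3764, (cx,cy)=(0.2399,0.9708)
member 1 (0-2): L=1.0040, (cx,cy)=(1.0000,0.0000)
member 2 (1-2): L=2.3475, (cx,cy)=(0.1849,-0.9828)
member 3 (1-3): L=0.9820, (cx,cy)=(0.9939,-0.1100)
member 4 (2-3): L=2.2648, (cx,cy)=(0.2393,0.9709)
member 5 (2-4): L=1.0210, (cx,cy)=(1.0000,0.0000)
member 6 (3-4): L=2.2506, (cx,cy)=(0.2128,-0.9771)
member 7 (3-5): L=0.9685, (cx,cy)=(0.9850,-0.1724)
member 8 (4-5): L=2.0868, (cx,cy)=(0.2276,0.9737)
solve A·x = −loads:
  F[0-1] = -1578.3149 N (compression)
  F[0-2] = +3987.9267 N (tension)
  F[1-2] = -686.0144 N (compression)
  F[1-3] = -1228.8313 N (compression)
  F[2-3] = +2643.9864 N (tension)
  F[2-4] = +588.6343 N (tension)
  F[3-4] = -2765.6776 N (compression)
  F[3-5] = -0.0000 N (compression)
  F[4-5] = +0.0000 N (tension)
  Rx@0 = -3609.3500 N
  Ry@0 = +1532.2394 N
  Ry@4 = +2702.3106 N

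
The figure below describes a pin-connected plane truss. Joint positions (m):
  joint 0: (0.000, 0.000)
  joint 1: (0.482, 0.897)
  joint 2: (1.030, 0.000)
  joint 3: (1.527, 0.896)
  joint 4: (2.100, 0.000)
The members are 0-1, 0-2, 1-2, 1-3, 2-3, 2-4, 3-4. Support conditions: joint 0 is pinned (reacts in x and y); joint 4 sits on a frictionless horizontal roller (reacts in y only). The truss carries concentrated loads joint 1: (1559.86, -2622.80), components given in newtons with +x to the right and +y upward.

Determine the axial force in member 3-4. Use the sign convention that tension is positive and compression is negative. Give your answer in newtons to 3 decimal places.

N=5 nodes, M=7 members, R=3 reactions → 2N=10, M+R=10
member 0 (0-1): L=1.0183, (cx,cy)=(0.4733,0.8809)
member 1 (0-2): L=1.0300, (cx,cy)=(1.0000,0.0000)
member 2 (1-2): L=1.0511, (cx,cy)=(0.5213,-0.8534)
member 3 (1-3): L=1.0450, (cx,cy)=(1.0000,-0.0010)
member 4 (2-3): L=1.0246, (cx,cy)=(0.4851,0.8745)
member 5 (2-4): L=1.0700, (cx,cy)=(1.0000,0.0000)
member 6 (3-4): L=1.0636, (cx,cy)=(0.5388,-0.8425)
solve A·x = −loads:
  F[0-1] = -1537.6905 N (compression)
  F[0-2] = +2287.7079 N (tension)
  F[1-2] = -1484.5327 N (compression)
  F[1-3] = -1513.7704 N (compression)
  F[2-3] = +1448.6672 N (tension)
  F[2-4] = +811.0752 N (tension)
  F[3-4] = -1505.4475 N (compression)
  Rx@0 = -1559.8600 N
  Ry@0 = +1354.5219 N
  Ry@4 = +1268.2781 N

-1505.448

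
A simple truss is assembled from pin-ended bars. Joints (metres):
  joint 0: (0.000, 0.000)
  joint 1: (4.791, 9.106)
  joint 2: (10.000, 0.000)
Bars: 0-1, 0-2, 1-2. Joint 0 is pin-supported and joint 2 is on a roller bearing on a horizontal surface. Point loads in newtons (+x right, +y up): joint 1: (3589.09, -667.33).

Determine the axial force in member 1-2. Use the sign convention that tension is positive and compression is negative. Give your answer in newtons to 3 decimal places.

-4133.507

N=3 nodes, M=3 members, R=3 reactions → 2N=6, M+R=6
member 0 (0-1): L=10.2895, (cx,cy)=(0.4656,0.8850)
member 1 (0-2): L=10.0000, (cx,cy)=(1.0000,0.0000)
member 2 (1-2): L=10.4906, (cx,cy)=(0.4965,-0.8680)
solve A·x = −loads:
  F[0-1] = +3300.1891 N (tension)
  F[0-2] = +2052.4485 N (tension)
  F[1-2] = -4133.5071 N (compression)
  Rx@0 = -3589.0900 N
  Ry@0 = -2920.6132 N
  Ry@2 = +3587.9432 N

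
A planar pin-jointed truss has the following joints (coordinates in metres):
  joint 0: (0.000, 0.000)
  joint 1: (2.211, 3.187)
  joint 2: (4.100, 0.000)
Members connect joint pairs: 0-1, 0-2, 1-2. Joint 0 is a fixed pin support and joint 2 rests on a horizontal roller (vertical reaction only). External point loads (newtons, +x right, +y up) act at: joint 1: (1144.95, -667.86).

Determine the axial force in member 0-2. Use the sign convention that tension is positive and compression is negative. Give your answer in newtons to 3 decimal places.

740.986

N=3 nodes, M=3 members, R=3 reactions → 2N=6, M+R=6
member 0 (0-1): L=3.8789, (cx,cy)=(0.5700,0.8216)
member 1 (0-2): L=4.1000, (cx,cy)=(1.0000,0.0000)
member 2 (1-2): L=3.7048, (cx,cy)=(0.5099,-0.8602)
solve A·x = −loads:
  F[0-1] = +708.6905 N (tension)
  F[0-2] = +740.9864 N (tension)
  F[1-2] = -1453.2457 N (compression)
  Rx@0 = -1144.9500 N
  Ry@0 = -582.2849 N
  Ry@2 = +1250.1449 N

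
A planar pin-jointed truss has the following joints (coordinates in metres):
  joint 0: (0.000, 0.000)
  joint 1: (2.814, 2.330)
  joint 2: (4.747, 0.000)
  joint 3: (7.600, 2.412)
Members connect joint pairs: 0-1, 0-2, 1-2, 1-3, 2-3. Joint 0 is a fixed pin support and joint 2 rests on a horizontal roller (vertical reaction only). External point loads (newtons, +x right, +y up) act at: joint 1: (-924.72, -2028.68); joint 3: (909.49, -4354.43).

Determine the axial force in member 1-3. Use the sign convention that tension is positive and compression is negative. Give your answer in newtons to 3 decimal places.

6186.327

N=4 nodes, M=5 members, R=3 reactions → 2N=8, M+R=8
member 0 (0-1): L=3.6534, (cx,cy)=(0.7702,0.6378)
member 1 (0-2): L=4.7470, (cx,cy)=(1.0000,0.0000)
member 2 (1-2): L=3.0274, (cx,cy)=(0.6385,-0.7696)
member 3 (1-3): L=4.7867, (cx,cy)=(0.9999,0.0171)
member 4 (2-3): L=3.7360, (cx,cy)=(0.7637,0.6456)
solve A·x = −loads:
  F[0-1] = +2821.1454 N (tension)
  F[0-2] = -2188.1796 N (compression)
  F[1-2] = -4835.9924 N (compression)
  F[1-3] = +6186.3266 N (tension)
  F[2-3] = -6908.7374 N (compression)
  Rx@0 = +15.2300 N
  Ry@0 = -1799.2085 N
  Ry@2 = +8182.3185 N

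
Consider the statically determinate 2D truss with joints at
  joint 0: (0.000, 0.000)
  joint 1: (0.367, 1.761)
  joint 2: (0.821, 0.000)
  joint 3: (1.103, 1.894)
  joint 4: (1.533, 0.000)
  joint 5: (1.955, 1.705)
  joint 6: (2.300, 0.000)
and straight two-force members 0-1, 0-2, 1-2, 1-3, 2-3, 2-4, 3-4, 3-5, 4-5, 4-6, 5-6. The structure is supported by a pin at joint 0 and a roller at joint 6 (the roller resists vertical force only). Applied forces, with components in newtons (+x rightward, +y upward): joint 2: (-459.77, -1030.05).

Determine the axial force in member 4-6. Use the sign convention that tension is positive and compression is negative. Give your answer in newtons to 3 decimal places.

N=7 nodes, M=11 members, R=3 reactions → 2N=14, M+R=14
member 0 (0-1): L=1.7988, (cx,cy)=(0.2040,0.9790)
member 1 (0-2): L=0.8210, (cx,cy)=(1.0000,0.0000)
member 2 (1-2): L=1.8186, (cx,cy)=(0.2496,-0.9683)
member 3 (1-3): L=0.7479, (cx,cy)=(0.9841,0.1778)
member 4 (2-3): L=1.9149, (cx,cy)=(0.1473,0.9891)
member 5 (2-4): L=0.7120, (cx,cy)=(1.0000,0.0000)
member 6 (3-4): L=1.9422, (cx,cy)=(0.2214,-0.9752)
member 7 (3-5): L=0.8727, (cx,cy)=(0.9763,-0.2166)
member 8 (4-5): L=1.7564, (cx,cy)=(0.2403,0.9707)
member 9 (4-6): L=0.7670, (cx,cy)=(1.0000,0.0000)
member 10 (5-6): L=1.7396, (cx,cy)=(0.1983,-0.9801)
solve A·x = −loads:
  F[0-1] = -676.5981 N (compression)
  F[0-2] = -321.7299 N (compression)
  F[1-2] = +628.9627 N (tension)
  F[1-3] = -299.8365 N (compression)
  F[2-3] = +425.6428 N (tension)
  F[2-4] = +232.3741 N (tension)
  F[3-4] = -341.3729 N (compression)
  F[3-5] = -160.6062 N (compression)
  F[4-5] = +342.9463 N (tension)
  F[4-6] = +74.3992 N (tension)
  F[5-6] = -375.1347 N (compression)
  Rx@0 = +459.7700 N
  Ry@0 = +662.3669 N
  Ry@6 = +367.6831 N

74.399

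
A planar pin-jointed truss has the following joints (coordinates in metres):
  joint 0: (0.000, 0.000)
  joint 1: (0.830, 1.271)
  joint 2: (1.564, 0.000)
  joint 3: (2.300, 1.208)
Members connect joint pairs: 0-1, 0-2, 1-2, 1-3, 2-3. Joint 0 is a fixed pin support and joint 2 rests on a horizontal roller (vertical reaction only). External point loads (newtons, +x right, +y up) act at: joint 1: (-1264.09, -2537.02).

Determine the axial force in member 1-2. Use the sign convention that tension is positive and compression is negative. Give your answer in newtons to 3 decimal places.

N=4 nodes, M=5 members, R=3 reactions → 2N=8, M+R=8
member 0 (0-1): L=1.5180, (cx,cy)=(0.5468,0.8373)
member 1 (0-2): L=1.5640, (cx,cy)=(1.0000,0.0000)
member 2 (1-2): L=1.4677, (cx,cy)=(0.5001,-0.8660)
member 3 (1-3): L=1.4713, (cx,cy)=(0.9991,-0.0428)
member 4 (2-3): L=1.4146, (cx,cy)=(0.5203,0.8540)
solve A·x = −loads:
  F[0-1] = -2648.9528 N (compression)
  F[0-2] = +184.2781 N (tension)
  F[1-2] = -368.4854 N (compression)
  F[1-3] = -0.0000 N (tension)
  F[2-3] = +0.0000 N (tension)
  Rx@0 = +1264.0900 N
  Ry@0 = +2217.9227 N
  Ry@2 = +319.0973 N

-368.485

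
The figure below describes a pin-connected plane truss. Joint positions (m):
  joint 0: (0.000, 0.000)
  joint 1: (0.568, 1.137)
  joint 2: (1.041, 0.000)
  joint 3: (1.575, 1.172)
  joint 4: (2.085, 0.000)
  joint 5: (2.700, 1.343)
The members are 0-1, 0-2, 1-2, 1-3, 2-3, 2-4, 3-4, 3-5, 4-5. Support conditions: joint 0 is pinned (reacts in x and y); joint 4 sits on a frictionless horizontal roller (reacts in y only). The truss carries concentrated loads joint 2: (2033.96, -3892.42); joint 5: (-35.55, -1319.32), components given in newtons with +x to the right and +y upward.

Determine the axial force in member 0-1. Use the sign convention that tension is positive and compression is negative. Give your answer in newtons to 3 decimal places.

N=6 nodes, M=9 members, R=3 reactions → 2N=12, M+R=12
member 0 (0-1): L=1.2710, (cx,cy)=(0.4469,0.8946)
member 1 (0-2): L=1.0410, (cx,cy)=(1.0000,0.0000)
member 2 (1-2): L=1.2315, (cx,cy)=(0.3841,-0.9233)
member 3 (1-3): L=1.0076, (cx,cy)=(0.9994,0.0347)
member 4 (2-3): L=1.2879, (cx,cy)=(0.4146,0.9100)
member 5 (2-4): L=1.0440, (cx,cy)=(1.0000,0.0000)
member 6 (3-4): L=1.2782, (cx,cy)=(0.3990,-0.9169)
member 7 (3-5): L=1.1379, (cx,cy)=(0.9886,0.1503)
member 8 (4-5): L=1.4771, (cx,cy)=(0.4164,0.9092)
solve A·x = −loads:
  F[0-1] = -1769.2650 N (compression)
  F[0-2] = +2789.0925 N (tension)
  F[1-2] = +1660.4785 N (tension)
  F[1-3] = -1429.3288 N (compression)
  F[2-3] = +2592.6679 N (tension)
  F[2-4] = +317.9397 N (tension)
  F[3-4] = -2417.5577 N (compression)
  F[3-5] = +618.1648 N (tension)
  F[4-5] = -1553.2428 N (compression)
  Rx@0 = -1998.4100 N
  Ry@0 = +1582.7570 N
  Ry@4 = +3628.9830 N

-1769.265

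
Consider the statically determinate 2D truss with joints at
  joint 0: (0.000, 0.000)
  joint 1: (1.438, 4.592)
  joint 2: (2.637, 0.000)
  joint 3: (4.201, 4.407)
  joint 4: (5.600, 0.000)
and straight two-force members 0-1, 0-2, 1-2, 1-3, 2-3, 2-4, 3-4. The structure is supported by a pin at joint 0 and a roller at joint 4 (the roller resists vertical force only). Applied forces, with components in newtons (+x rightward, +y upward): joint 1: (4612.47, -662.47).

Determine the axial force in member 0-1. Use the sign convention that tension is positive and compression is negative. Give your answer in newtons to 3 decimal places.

N=5 nodes, M=7 members, R=3 reactions → 2N=10, M+R=10
member 0 (0-1): L=4.8119, (cx,cy)=(0.2988,0.9543)
member 1 (0-2): L=2.6370, (cx,cy)=(1.0000,0.0000)
member 2 (1-2): L=4.7460, (cx,cy)=(0.2526,-0.9676)
member 3 (1-3): L=2.7692, (cx,cy)=(0.9978,-0.0668)
member 4 (2-3): L=4.6763, (cx,cy)=(0.3345,0.9424)
member 5 (2-4): L=2.9630, (cx,cy)=(1.0000,0.0000)
member 6 (3-4): L=4.6237, (cx,cy)=(0.3026,-0.9531)
solve A·x = −loads:
  F[0-1] = +3447.4067 N (tension)
  F[0-2] = +3582.2369 N (tension)
  F[1-2] = -3905.2247 N (compression)
  F[1-3] = -2601.4470 N (compression)
  F[2-3] = +4009.4377 N (tension)
  F[2-4] = +1254.6678 N (tension)
  F[3-4] = -4146.7058 N (compression)
  Rx@0 = -4612.4700 N
  Ry@0 = -3289.8682 N
  Ry@4 = +3952.3382 N

3447.407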